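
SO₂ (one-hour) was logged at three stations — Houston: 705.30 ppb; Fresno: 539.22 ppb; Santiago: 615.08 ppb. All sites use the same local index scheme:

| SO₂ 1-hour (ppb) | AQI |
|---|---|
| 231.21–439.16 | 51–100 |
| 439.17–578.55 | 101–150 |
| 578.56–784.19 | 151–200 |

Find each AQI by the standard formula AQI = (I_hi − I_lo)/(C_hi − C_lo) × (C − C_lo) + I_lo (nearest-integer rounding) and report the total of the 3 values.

Houston 705.30: bracket 578.56–784.19 → index 151–200; slope 49/205.63, offset 126.74.
AQI = 151 + 49/205.63·126.74 ≈ 181.20 ⇒ 181.
Fresno: row 439.17–578.55 (AQI 101–150). (150−101)·(539.22−439.17)/(578.55−439.17) + 101 = 49·100.05/139.38 + 101 ≈ 136.17 → 136.
Santiago: row 578.56–784.19 (AQI 151–200). (200−151)·(615.08−578.56)/(784.19−578.56) + 151 = 49·36.52/205.63 + 151 ≈ 159.70 → 160.
AQIs: Houston=181, Fresno=136, Santiago=160. Sum = 181 + 136 + 160 = 477.

477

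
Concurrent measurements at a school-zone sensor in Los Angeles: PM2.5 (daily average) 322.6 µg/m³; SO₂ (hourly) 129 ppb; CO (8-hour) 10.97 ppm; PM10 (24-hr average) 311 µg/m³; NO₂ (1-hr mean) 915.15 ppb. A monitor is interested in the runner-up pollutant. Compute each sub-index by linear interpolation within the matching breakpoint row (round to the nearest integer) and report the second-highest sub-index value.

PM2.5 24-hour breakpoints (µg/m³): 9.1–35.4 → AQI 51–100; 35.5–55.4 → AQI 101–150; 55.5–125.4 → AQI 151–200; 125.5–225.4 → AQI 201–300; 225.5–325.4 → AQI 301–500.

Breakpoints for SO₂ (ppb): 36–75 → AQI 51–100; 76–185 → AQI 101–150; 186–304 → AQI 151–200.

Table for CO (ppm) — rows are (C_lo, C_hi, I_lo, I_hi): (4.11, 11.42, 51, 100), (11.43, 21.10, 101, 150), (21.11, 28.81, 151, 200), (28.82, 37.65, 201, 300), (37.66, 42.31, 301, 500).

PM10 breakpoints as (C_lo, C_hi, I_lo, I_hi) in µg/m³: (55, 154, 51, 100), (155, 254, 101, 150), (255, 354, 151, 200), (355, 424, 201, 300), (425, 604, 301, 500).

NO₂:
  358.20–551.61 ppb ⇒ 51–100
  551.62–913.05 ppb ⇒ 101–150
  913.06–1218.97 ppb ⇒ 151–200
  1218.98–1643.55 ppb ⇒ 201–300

179

PM2.5: 322.6 ∈ [225.5, 325.4] ↔ index [301, 500].
301 + (322.6−225.5)·(500−301)/(325.4−225.5) = 301 + 97.1·199/99.9 ≈ 494.42, so AQI = 494.
SO₂: row 76–185 (AQI 101–150). (150−101)·(129−76)/(185−76) + 101 = 49·53/109 + 101 ≈ 124.83 → 125.
CO: 10.97 ∈ [4.11, 11.42] ↔ index [51, 100].
51 + (10.97−4.11)·(100−51)/(11.42−4.11) = 51 + 6.86·49/7.31 ≈ 96.98, so AQI = 97.
PM10: row 255–354 (AQI 151–200). (200−151)·(311−255)/(354−255) + 151 = 49·56/99 + 151 ≈ 178.72 → 179.
NO₂: 915.15 lies in 913.06–1218.97, so I_lo=151, I_hi=200, C_lo=913.06, C_hi=1218.97.
(200−151)/(1218.97−913.06) × (915.15−913.06) + 151 = 49/305.91 × 2.09 + 151 ≈ 151.33 → 151.
Sub-indices: PM2.5→494, SO₂→125, CO→97, PM10→179, NO₂→151. Ranked high→low: 494, 179, 151, 125, 97. Second-highest sub-index = 179.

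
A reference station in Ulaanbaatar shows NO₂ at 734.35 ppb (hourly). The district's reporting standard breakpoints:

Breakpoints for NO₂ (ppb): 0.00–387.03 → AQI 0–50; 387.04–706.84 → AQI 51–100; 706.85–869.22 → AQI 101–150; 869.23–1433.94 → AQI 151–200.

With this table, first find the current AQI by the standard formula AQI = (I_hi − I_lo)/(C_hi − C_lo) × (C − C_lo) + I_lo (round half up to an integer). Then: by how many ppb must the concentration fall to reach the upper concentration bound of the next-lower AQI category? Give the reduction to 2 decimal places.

NO₂ 734.35: bracket 706.85–869.22 → index 101–150; slope 49/162.37, offset 27.50.
AQI = 101 + 49/162.37·27.50 ≈ 109.30 ⇒ 109.
Current AQI 109 is in the Unhealthy for Sensitive Groups range (101–150). The next-lower category tops out at AQI 100, whose upper concentration bound is 706.84 ppb.
Reduction needed = 734.35 − 706.84 = 27.51 ppb.

27.51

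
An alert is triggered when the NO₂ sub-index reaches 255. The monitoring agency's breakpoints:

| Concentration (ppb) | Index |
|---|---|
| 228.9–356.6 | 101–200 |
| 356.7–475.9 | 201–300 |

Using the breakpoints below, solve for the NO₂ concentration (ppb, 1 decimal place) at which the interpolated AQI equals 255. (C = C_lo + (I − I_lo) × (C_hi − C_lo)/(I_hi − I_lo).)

AQI 255 lies in the 201–300 band, which corresponds to 356.7–475.9 ppb.
C = 356.7 + (255−201)×(475.9−356.7)/(300−201) = 356.7 + 54×119.2/99 ≈ 421.718 ppb → 421.7 ppb to 1 dp.

421.7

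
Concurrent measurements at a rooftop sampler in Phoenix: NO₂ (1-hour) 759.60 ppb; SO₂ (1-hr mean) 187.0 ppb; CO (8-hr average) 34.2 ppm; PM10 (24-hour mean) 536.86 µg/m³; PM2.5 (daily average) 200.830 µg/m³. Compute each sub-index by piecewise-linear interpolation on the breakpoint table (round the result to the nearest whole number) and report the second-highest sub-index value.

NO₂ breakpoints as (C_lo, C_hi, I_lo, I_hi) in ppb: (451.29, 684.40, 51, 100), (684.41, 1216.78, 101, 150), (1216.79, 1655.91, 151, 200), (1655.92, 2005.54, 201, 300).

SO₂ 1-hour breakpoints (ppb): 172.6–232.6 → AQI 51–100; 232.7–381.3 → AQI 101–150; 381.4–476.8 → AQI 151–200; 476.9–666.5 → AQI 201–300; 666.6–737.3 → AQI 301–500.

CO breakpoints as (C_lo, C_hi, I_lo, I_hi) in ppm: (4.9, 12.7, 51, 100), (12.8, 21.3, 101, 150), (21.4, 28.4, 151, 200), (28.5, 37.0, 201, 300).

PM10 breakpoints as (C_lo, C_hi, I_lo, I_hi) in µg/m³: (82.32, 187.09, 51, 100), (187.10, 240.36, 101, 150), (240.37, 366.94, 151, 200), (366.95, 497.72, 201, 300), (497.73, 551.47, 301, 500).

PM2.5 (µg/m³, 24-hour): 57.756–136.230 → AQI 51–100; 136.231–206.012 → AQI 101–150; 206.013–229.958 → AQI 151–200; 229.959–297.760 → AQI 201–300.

267

NO₂: row 684.41–1216.78 (AQI 101–150). (150−101)·(759.60−684.41)/(1216.78−684.41) + 101 = 49·75.19/532.37 + 101 ≈ 107.92 → 108.
SO₂: row 172.6–232.6 (AQI 51–100). (100−51)·(187.0−172.6)/(232.6−172.6) + 51 = 49·14.4/60.0 + 51 ≈ 62.76 → 63.
CO: 34.2 ∈ [28.5, 37.0] ↔ index [201, 300].
201 + (34.2−28.5)·(300−201)/(37.0−28.5) = 201 + 5.7·99/8.5 ≈ 267.39, so AQI = 267.
PM10 536.86: bracket 497.73–551.47 → index 301–500; slope 199/53.74, offset 39.13.
AQI = 301 + 199/53.74·39.13 ≈ 445.90 ⇒ 446.
PM2.5: 200.830 ∈ [136.231, 206.012] ↔ index [101, 150].
101 + (200.830−136.231)·(150−101)/(206.012−136.231) = 101 + 64.599·49/69.781 ≈ 146.36, so AQI = 146.
Sub-indices: NO₂→108, SO₂→63, CO→267, PM10→446, PM2.5→146. Ranked high→low: 446, 267, 146, 108, 63. Second-highest sub-index = 267.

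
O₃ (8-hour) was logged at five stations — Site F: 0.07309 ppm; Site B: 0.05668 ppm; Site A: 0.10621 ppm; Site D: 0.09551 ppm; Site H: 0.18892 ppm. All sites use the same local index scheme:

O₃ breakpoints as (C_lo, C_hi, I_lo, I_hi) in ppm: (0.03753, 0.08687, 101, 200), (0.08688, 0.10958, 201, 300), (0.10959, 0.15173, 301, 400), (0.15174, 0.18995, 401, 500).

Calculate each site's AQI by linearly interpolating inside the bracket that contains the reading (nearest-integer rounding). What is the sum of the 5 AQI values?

Site F: row 0.03753–0.08687 (AQI 101–200). (200−101)·(0.07309−0.03753)/(0.08687−0.03753) + 101 = 99·0.03556/0.04934 + 101 ≈ 172.35 → 172.
Site B: 0.05668 ∈ [0.03753, 0.08687] ↔ index [101, 200].
101 + (0.05668−0.03753)·(200−101)/(0.08687−0.03753) = 101 + 0.01915·99/0.04934 ≈ 139.42, so AQI = 139.
Site A: row 0.08688–0.10958 (AQI 201–300). (300−201)·(0.10621−0.08688)/(0.10958−0.08688) + 201 = 99·0.01933/0.02270 + 201 ≈ 285.30 → 285.
Site D: 0.09551 lies in 0.08688–0.10958, so I_lo=201, I_hi=300, C_lo=0.08688, C_hi=0.10958.
(300−201)/(0.10958−0.08688) × (0.09551−0.08688) + 201 = 99/0.02270 × 0.00863 + 201 ≈ 238.64 → 239.
Site H: row 0.15174–0.18995 (AQI 401–500). (500−401)·(0.18892−0.15174)/(0.18995−0.15174) + 401 = 99·0.03718/0.03821 + 401 ≈ 497.33 → 497.
AQIs: Site F=172, Site B=139, Site A=285, Site D=239, Site H=497. Sum = 172 + 139 + 285 + 239 + 497 = 1332.

1332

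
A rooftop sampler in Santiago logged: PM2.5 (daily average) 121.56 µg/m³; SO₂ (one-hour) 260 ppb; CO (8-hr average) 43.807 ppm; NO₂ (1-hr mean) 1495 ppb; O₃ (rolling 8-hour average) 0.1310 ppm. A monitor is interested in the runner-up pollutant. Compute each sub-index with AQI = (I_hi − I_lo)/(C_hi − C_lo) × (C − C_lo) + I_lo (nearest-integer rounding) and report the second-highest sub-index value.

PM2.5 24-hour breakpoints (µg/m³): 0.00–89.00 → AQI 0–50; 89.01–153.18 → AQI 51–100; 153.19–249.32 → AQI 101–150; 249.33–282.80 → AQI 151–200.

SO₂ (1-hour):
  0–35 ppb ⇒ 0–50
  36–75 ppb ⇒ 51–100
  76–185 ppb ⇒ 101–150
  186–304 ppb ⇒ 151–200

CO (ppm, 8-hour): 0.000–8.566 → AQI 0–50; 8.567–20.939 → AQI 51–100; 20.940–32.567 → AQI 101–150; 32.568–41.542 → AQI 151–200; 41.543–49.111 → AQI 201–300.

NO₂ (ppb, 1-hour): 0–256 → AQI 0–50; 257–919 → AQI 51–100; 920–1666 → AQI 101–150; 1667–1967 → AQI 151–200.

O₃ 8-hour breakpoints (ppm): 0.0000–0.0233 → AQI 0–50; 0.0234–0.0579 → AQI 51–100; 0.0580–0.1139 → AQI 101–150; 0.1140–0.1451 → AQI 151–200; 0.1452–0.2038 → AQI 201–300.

182

PM2.5 121.56: bracket 89.01–153.18 → index 51–100; slope 49/64.17, offset 32.55.
AQI = 51 + 49/64.17·32.55 ≈ 75.86 ⇒ 76.
SO₂: 260 lies in 186–304, so I_lo=151, I_hi=200, C_lo=186, C_hi=304.
(200−151)/(304−186) × (260−186) + 151 = 49/118 × 74 + 151 ≈ 181.73 → 182.
CO: row 41.543–49.111 (AQI 201–300). (300−201)·(43.807−41.543)/(49.111−41.543) + 201 = 99·2.264/7.568 + 201 ≈ 230.62 → 231.
NO₂: row 920–1666 (AQI 101–150). (150−101)·(1495−920)/(1666−920) + 101 = 49·575/746 + 101 ≈ 138.77 → 139.
O₃ 0.1310: bracket 0.1140–0.1451 → index 151–200; slope 49/0.0311, offset 0.0170.
AQI = 151 + 49/0.0311·0.0170 ≈ 177.78 ⇒ 178.
Sub-indices: PM2.5→76, SO₂→182, CO→231, NO₂→139, O₃→178. Ranked high→low: 231, 182, 178, 139, 76. Second-highest sub-index = 182.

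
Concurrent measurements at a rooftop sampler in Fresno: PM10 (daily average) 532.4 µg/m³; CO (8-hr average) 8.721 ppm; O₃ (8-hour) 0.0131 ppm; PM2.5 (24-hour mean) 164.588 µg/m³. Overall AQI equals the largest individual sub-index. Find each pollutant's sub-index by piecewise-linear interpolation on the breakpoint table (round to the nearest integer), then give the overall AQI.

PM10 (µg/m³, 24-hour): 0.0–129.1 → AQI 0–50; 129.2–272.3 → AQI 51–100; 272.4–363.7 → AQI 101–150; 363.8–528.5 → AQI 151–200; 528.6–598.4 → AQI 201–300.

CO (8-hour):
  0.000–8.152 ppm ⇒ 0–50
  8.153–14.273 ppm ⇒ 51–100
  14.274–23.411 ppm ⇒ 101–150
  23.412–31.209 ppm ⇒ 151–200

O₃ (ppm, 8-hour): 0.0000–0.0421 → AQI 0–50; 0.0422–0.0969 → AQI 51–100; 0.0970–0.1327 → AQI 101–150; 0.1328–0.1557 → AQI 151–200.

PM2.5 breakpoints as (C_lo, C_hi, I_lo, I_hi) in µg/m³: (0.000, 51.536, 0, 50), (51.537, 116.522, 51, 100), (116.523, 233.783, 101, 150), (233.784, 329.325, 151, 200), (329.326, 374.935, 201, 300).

206

PM10 532.4: bracket 528.6–598.4 → index 201–300; slope 99/69.8, offset 3.8.
AQI = 201 + 99/69.8·3.8 ≈ 206.39 ⇒ 206.
CO: 8.721 ∈ [8.153, 14.273] ↔ index [51, 100].
51 + (8.721−8.153)·(100−51)/(14.273−8.153) = 51 + 0.568·49/6.120 ≈ 55.55, so AQI = 56.
O₃: 0.0131 lies in 0.0000–0.0421, so I_lo=0, I_hi=50, C_lo=0.0000, C_hi=0.0421.
(50−0)/(0.0421−0.0000) × (0.0131−0.0000) + 0 = 50/0.0421 × 0.0131 + 0 ≈ 15.56 → 16.
PM2.5: 164.588 ∈ [116.523, 233.783] ↔ index [101, 150].
101 + (164.588−116.523)·(150−101)/(233.783−116.523) = 101 + 48.065·49/117.260 ≈ 121.09, so AQI = 121.
Sub-indices: PM10→206, CO→56, O₃→16, PM2.5→121. Overall AQI = max = 206; dominant pollutant is PM10.
AQI 206: Very Unhealthy.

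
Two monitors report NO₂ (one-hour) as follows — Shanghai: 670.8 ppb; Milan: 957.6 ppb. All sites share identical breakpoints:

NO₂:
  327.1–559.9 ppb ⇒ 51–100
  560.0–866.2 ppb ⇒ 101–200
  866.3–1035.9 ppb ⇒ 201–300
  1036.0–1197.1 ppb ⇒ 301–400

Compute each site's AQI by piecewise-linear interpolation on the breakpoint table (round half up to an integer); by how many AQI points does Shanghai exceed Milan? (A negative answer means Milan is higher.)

-117

Shanghai: 670.8 ∈ [560.0, 866.2] ↔ index [101, 200].
101 + (670.8−560.0)·(200−101)/(866.2−560.0) = 101 + 110.8·99/306.2 ≈ 136.82, so AQI = 137.
Milan: 957.6 lies in 866.3–1035.9, so I_lo=201, I_hi=300, C_lo=866.3, C_hi=1035.9.
(300−201)/(1035.9−866.3) × (957.6−866.3) + 201 = 99/169.6 × 91.3 + 201 ≈ 254.29 → 254.
AQIs: Shanghai=137, Milan=254. Shanghai (137) − Milan (254) = -117.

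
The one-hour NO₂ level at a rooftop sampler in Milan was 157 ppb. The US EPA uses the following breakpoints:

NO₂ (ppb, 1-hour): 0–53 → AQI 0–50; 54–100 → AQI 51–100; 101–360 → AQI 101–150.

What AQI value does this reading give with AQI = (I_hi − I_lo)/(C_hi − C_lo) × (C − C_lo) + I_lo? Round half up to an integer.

NO₂: 157 lies in 101–360, so I_lo=101, I_hi=150, C_lo=101, C_hi=360.
(150−101)/(360−101) × (157−101) + 101 = 49/259 × 56 + 101 ≈ 111.59 → 112.

112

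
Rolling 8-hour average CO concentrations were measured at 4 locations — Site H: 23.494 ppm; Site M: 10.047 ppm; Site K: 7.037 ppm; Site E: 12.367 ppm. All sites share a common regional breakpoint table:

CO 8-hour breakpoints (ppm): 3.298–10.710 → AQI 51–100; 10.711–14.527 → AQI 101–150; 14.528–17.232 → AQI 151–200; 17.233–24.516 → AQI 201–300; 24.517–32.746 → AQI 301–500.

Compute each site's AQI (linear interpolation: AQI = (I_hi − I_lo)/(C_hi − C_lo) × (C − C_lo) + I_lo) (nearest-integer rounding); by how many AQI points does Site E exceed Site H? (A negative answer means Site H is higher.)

-164

Site H: 23.494 ∈ [17.233, 24.516] ↔ index [201, 300].
201 + (23.494−17.233)·(300−201)/(24.516−17.233) = 201 + 6.261·99/7.283 ≈ 286.11, so AQI = 286.
Site M: 10.047 ∈ [3.298, 10.710] ↔ index [51, 100].
51 + (10.047−3.298)·(100−51)/(10.710−3.298) = 51 + 6.749·49/7.412 ≈ 95.62, so AQI = 96.
Site K: row 3.298–10.710 (AQI 51–100). (100−51)·(7.037−3.298)/(10.710−3.298) + 51 = 49·3.739/7.412 + 51 ≈ 75.72 → 76.
Site E: 12.367 ∈ [10.711, 14.527] ↔ index [101, 150].
101 + (12.367−10.711)·(150−101)/(14.527−10.711) = 101 + 1.656·49/3.816 ≈ 122.26, so AQI = 122.
AQIs: Site H=286, Site M=96, Site K=76, Site E=122. Site E (122) − Site H (286) = -164.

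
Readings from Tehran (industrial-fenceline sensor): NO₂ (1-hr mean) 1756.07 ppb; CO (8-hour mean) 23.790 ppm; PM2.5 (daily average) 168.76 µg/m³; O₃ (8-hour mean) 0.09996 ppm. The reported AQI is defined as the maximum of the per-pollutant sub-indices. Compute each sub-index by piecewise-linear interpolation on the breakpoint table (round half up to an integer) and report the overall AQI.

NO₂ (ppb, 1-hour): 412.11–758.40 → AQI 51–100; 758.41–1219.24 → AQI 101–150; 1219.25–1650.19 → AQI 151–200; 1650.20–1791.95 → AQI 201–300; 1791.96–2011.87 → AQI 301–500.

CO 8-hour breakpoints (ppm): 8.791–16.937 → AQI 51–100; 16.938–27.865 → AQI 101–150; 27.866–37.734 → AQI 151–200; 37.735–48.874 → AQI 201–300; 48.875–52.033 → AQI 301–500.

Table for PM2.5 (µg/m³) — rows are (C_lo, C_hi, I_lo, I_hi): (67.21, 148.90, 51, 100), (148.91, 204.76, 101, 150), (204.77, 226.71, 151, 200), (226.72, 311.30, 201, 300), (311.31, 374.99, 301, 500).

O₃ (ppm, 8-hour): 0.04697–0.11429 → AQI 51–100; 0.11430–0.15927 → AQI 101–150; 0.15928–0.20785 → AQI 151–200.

275

NO₂ 1756.07: bracket 1650.20–1791.95 → index 201–300; slope 99/141.75, offset 105.87.
AQI = 201 + 99/141.75·105.87 ≈ 274.94 ⇒ 275.
CO: row 16.938–27.865 (AQI 101–150). (150−101)·(23.790−16.938)/(27.865−16.938) + 101 = 49·6.852/10.927 + 101 ≈ 131.73 → 132.
PM2.5: 168.76 ∈ [148.91, 204.76] ↔ index [101, 150].
101 + (168.76−148.91)·(150−101)/(204.76−148.91) = 101 + 19.85·49/55.85 ≈ 118.42, so AQI = 118.
O₃ 0.09996: bracket 0.04697–0.11429 → index 51–100; slope 49/0.06732, offset 0.05299.
AQI = 51 + 49/0.06732·0.05299 ≈ 89.57 ⇒ 90.
Sub-indices: NO₂→275, CO→132, PM2.5→118, O₃→90. Overall AQI = max = 275; dominant pollutant is NO₂.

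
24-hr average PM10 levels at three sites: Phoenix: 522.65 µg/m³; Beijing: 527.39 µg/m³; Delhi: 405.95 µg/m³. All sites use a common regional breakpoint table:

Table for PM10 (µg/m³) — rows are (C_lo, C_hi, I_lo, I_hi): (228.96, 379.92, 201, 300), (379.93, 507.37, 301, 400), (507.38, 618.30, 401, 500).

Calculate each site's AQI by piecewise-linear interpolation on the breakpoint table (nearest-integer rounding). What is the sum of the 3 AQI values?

1155

Phoenix 522.65: bracket 507.38–618.30 → index 401–500; slope 99/110.92, offset 15.27.
AQI = 401 + 99/110.92·15.27 ≈ 414.63 ⇒ 415.
Beijing: row 507.38–618.30 (AQI 401–500). (500−401)·(527.39−507.38)/(618.30−507.38) + 401 = 99·20.01/110.92 + 401 ≈ 418.86 → 419.
Delhi: 405.95 lies in 379.93–507.37, so I_lo=301, I_hi=400, C_lo=379.93, C_hi=507.37.
(400−301)/(507.37−379.93) × (405.95−379.93) + 301 = 99/127.44 × 26.02 + 301 ≈ 321.21 → 321.
AQIs: Phoenix=415, Beijing=419, Delhi=321. Sum = 415 + 419 + 321 = 1155.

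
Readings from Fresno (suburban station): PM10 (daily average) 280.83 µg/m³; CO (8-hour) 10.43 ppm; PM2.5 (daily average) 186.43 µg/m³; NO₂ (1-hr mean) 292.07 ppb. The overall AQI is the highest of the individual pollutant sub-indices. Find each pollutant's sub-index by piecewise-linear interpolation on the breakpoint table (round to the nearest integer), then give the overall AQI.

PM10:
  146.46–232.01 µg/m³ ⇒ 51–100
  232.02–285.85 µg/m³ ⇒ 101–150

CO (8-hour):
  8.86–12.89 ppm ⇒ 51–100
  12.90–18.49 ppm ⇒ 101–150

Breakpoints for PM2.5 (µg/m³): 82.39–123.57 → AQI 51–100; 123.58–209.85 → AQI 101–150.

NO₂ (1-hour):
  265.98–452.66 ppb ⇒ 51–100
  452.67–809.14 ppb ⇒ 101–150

PM10: 280.83 ∈ [232.02, 285.85] ↔ index [101, 150].
101 + (280.83−232.02)·(150−101)/(285.85−232.02) = 101 + 48.81·49/53.83 ≈ 145.43, so AQI = 145.
CO: row 8.86–12.89 (AQI 51–100). (100−51)·(10.43−8.86)/(12.89−8.86) + 51 = 49·1.57/4.03 + 51 ≈ 70.09 → 70.
PM2.5 186.43: bracket 123.58–209.85 → index 101–150; slope 49/86.27, offset 62.85.
AQI = 101 + 49/86.27·62.85 ≈ 136.70 ⇒ 137.
NO₂ 292.07: bracket 265.98–452.66 → index 51–100; slope 49/186.68, offset 26.09.
AQI = 51 + 49/186.68·26.09 ≈ 57.85 ⇒ 58.
Sub-indices: PM10→145, CO→70, PM2.5→137, NO₂→58. Overall AQI = max = 145; dominant pollutant is PM10.
AQI 145: Unhealthy for Sensitive Groups.

145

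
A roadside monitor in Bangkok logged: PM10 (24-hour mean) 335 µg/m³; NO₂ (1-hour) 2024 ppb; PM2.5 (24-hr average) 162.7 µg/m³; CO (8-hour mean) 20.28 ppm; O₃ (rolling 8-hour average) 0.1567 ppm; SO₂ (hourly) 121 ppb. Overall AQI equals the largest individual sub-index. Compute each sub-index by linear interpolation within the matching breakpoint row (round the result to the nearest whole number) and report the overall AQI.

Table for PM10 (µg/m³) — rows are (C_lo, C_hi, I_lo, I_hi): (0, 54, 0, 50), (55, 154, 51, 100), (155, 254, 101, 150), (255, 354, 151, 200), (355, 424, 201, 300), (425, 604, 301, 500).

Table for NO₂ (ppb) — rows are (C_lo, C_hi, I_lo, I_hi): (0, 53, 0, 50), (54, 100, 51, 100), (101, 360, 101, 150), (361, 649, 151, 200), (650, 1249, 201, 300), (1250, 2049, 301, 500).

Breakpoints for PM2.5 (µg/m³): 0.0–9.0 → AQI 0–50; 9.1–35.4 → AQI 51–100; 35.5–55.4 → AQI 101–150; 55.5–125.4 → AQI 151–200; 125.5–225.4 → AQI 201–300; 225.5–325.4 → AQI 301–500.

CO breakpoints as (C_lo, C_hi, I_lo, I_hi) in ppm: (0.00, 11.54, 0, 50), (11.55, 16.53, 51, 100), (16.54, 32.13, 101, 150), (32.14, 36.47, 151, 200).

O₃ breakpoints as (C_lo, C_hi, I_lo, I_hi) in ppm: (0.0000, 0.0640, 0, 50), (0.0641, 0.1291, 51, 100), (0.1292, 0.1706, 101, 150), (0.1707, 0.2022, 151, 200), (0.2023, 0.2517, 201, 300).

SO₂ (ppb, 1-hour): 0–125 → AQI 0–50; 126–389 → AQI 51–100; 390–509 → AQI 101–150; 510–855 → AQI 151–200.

494

PM10 335: bracket 255–354 → index 151–200; slope 49/99, offset 80.
AQI = 151 + 49/99·80 ≈ 190.60 ⇒ 191.
NO₂: 2024 lies in 1250–2049, so I_lo=301, I_hi=500, C_lo=1250, C_hi=2049.
(500−301)/(2049−1250) × (2024−1250) + 301 = 199/799 × 774 + 301 ≈ 493.77 → 494.
PM2.5: 162.7 ∈ [125.5, 225.4] ↔ index [201, 300].
201 + (162.7−125.5)·(300−201)/(225.4−125.5) = 201 + 37.2·99/99.9 ≈ 237.86, so AQI = 238.
CO: row 16.54–32.13 (AQI 101–150). (150−101)·(20.28−16.54)/(32.13−16.54) + 101 = 49·3.74/15.59 + 101 ≈ 112.75 → 113.
O₃: row 0.1292–0.1706 (AQI 101–150). (150−101)·(0.1567−0.1292)/(0.1706−0.1292) + 101 = 49·0.0275/0.0414 + 101 ≈ 133.55 → 134.
SO₂: row 0–125 (AQI 0–50). (50−0)·(121−0)/(125−0) + 0 = 50·121/125 + 0 ≈ 48.40 → 48.
Sub-indices: PM10→191, NO₂→494, PM2.5→238, CO→113, O₃→134, SO₂→48. Overall AQI = max = 494; dominant pollutant is NO₂.
AQI 494: Hazardous.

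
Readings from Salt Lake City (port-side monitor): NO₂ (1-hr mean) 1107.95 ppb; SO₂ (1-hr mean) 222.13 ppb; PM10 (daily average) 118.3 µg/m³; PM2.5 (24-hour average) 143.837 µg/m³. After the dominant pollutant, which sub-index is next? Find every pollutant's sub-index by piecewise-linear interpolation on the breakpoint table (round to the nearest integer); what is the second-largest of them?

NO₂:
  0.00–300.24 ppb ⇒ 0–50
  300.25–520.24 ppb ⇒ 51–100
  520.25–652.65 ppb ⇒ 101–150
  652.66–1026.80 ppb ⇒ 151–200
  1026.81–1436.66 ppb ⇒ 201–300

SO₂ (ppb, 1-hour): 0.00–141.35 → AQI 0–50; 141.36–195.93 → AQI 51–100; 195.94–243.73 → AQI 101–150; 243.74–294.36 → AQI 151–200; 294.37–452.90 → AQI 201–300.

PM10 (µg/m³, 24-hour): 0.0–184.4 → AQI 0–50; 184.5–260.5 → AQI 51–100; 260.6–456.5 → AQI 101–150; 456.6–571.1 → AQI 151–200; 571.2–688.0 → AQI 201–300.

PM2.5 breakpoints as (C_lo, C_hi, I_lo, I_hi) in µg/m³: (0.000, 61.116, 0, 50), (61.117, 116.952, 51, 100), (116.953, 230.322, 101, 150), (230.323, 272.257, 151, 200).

128

NO₂: row 1026.81–1436.66 (AQI 201–300). (300−201)·(1107.95−1026.81)/(1436.66−1026.81) + 201 = 99·81.14/409.85 + 201 ≈ 220.60 → 221.
SO₂: 222.13 lies in 195.94–243.73, so I_lo=101, I_hi=150, C_lo=195.94, C_hi=243.73.
(150−101)/(243.73−195.94) × (222.13−195.94) + 101 = 49/47.79 × 26.19 + 101 ≈ 127.85 → 128.
PM10: row 0.0–184.4 (AQI 0–50). (50−0)·(118.3−0.0)/(184.4−0.0) + 0 = 50·118.3/184.4 + 0 ≈ 32.08 → 32.
PM2.5 143.837: bracket 116.953–230.322 → index 101–150; slope 49/113.369, offset 26.884.
AQI = 101 + 49/113.369·26.884 ≈ 112.62 ⇒ 113.
Sub-indices: NO₂→221, SO₂→128, PM10→32, PM2.5→113. Ranked high→low: 221, 128, 113, 32. Second-highest sub-index = 128.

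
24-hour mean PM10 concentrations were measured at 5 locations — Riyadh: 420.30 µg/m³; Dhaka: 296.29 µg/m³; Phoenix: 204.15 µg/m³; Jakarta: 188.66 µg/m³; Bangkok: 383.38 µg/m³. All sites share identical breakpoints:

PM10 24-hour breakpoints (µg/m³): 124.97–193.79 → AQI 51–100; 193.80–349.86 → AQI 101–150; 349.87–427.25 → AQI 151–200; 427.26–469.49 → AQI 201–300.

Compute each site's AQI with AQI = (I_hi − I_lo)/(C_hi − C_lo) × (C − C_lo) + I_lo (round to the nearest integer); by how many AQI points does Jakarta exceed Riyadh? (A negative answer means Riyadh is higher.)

Riyadh: 420.30 lies in 349.87–427.25, so I_lo=151, I_hi=200, C_lo=349.87, C_hi=427.25.
(200−151)/(427.25−349.87) × (420.30−349.87) + 151 = 49/77.38 × 70.43 + 151 ≈ 195.60 → 196.
Dhaka 296.29: bracket 193.80–349.86 → index 101–150; slope 49/156.06, offset 102.49.
AQI = 101 + 49/156.06·102.49 ≈ 133.18 ⇒ 133.
Phoenix 204.15: bracket 193.80–349.86 → index 101–150; slope 49/156.06, offset 10.35.
AQI = 101 + 49/156.06·10.35 ≈ 104.25 ⇒ 104.
Jakarta 188.66: bracket 124.97–193.79 → index 51–100; slope 49/68.82, offset 63.69.
AQI = 51 + 49/68.82·63.69 ≈ 96.35 ⇒ 96.
Bangkok 383.38: bracket 349.87–427.25 → index 151–200; slope 49/77.38, offset 33.51.
AQI = 151 + 49/77.38·33.51 ≈ 172.22 ⇒ 172.
AQIs: Riyadh=196, Dhaka=133, Phoenix=104, Jakarta=96, Bangkok=172. Jakarta (96) − Riyadh (196) = -100.

-100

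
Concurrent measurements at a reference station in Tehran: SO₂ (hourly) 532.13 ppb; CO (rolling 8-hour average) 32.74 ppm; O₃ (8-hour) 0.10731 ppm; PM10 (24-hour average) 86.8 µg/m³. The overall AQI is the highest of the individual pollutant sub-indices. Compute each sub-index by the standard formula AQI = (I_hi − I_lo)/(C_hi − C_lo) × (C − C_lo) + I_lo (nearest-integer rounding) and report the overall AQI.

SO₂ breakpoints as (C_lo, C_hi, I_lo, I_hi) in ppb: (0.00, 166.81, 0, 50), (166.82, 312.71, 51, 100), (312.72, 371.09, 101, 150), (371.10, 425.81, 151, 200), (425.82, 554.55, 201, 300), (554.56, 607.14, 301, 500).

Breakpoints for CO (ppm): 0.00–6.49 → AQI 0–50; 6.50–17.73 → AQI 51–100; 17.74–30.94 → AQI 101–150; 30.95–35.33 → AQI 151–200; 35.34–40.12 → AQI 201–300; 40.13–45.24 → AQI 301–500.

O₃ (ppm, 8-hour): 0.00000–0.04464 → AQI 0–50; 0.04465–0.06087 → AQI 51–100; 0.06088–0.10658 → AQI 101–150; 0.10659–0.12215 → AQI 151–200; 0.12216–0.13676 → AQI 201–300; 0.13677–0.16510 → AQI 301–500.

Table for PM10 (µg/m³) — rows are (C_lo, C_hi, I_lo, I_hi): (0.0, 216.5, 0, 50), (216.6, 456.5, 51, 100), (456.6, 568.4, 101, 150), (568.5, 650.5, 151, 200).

SO₂: row 425.82–554.55 (AQI 201–300). (300−201)·(532.13−425.82)/(554.55−425.82) + 201 = 99·106.31/128.73 + 201 ≈ 282.76 → 283.
CO: 32.74 ∈ [30.95, 35.33] ↔ index [151, 200].
151 + (32.74−30.95)·(200−151)/(35.33−30.95) = 151 + 1.79·49/4.38 ≈ 171.03, so AQI = 171.
O₃: 0.10731 lies in 0.10659–0.12215, so I_lo=151, I_hi=200, C_lo=0.10659, C_hi=0.12215.
(200−151)/(0.12215−0.10659) × (0.10731−0.10659) + 151 = 49/0.01556 × 0.00072 + 151 ≈ 153.27 → 153.
PM10 86.8: bracket 0.0–216.5 → index 0–50; slope 50/216.5, offset 86.8.
AQI = 0 + 50/216.5·86.8 ≈ 20.05 ⇒ 20.
Sub-indices: SO₂→283, CO→171, O₃→153, PM10→20. Overall AQI = max = 283; dominant pollutant is SO₂.

283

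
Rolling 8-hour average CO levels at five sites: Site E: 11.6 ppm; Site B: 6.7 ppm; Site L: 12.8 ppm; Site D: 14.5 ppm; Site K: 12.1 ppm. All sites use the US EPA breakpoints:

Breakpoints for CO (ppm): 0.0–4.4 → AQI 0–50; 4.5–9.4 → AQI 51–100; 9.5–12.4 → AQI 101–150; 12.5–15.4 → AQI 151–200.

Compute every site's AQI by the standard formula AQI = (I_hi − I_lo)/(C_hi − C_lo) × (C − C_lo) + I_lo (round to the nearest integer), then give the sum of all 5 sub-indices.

Site E: 11.6 ∈ [9.5, 12.4] ↔ index [101, 150].
101 + (11.6−9.5)·(150−101)/(12.4−9.5) = 101 + 2.1·49/2.9 ≈ 136.48, so AQI = 136.
Site B: 6.7 lies in 4.5–9.4, so I_lo=51, I_hi=100, C_lo=4.5, C_hi=9.4.
(100−51)/(9.4−4.5) × (6.7−4.5) + 51 = 49/4.9 × 2.2 + 51 ≈ 73.00 → 73.
Site L 12.8: bracket 12.5–15.4 → index 151–200; slope 49/2.9, offset 0.3.
AQI = 151 + 49/2.9·0.3 ≈ 156.07 ⇒ 156.
Site D: 14.5 lies in 12.5–15.4, so I_lo=151, I_hi=200, C_lo=12.5, C_hi=15.4.
(200−151)/(15.4−12.5) × (14.5−12.5) + 151 = 49/2.9 × 2.0 + 151 ≈ 184.79 → 185.
Site K 12.1: bracket 9.5–12.4 → index 101–150; slope 49/2.9, offset 2.6.
AQI = 101 + 49/2.9·2.6 ≈ 144.93 ⇒ 145.
AQIs: Site E=136, Site B=73, Site L=156, Site D=185, Site K=145. Sum = 136 + 73 + 156 + 185 + 145 = 695.

695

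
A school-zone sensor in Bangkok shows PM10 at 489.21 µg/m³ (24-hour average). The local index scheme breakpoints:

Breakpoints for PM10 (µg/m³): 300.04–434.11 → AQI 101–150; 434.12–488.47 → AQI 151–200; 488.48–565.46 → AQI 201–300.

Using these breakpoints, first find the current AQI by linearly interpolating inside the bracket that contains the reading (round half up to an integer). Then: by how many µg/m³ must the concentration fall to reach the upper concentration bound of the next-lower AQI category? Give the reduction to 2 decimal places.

PM10: row 488.48–565.46 (AQI 201–300). (300−201)·(489.21−488.48)/(565.46−488.48) + 201 = 99·0.73/76.98 + 201 ≈ 201.94 → 202.
Current AQI 202 is in the Very Unhealthy range (201–300). The next-lower category tops out at AQI 200, whose upper concentration bound is 488.47 µg/m³.
Reduction needed = 489.21 − 488.47 = 0.74 µg/m³.

0.74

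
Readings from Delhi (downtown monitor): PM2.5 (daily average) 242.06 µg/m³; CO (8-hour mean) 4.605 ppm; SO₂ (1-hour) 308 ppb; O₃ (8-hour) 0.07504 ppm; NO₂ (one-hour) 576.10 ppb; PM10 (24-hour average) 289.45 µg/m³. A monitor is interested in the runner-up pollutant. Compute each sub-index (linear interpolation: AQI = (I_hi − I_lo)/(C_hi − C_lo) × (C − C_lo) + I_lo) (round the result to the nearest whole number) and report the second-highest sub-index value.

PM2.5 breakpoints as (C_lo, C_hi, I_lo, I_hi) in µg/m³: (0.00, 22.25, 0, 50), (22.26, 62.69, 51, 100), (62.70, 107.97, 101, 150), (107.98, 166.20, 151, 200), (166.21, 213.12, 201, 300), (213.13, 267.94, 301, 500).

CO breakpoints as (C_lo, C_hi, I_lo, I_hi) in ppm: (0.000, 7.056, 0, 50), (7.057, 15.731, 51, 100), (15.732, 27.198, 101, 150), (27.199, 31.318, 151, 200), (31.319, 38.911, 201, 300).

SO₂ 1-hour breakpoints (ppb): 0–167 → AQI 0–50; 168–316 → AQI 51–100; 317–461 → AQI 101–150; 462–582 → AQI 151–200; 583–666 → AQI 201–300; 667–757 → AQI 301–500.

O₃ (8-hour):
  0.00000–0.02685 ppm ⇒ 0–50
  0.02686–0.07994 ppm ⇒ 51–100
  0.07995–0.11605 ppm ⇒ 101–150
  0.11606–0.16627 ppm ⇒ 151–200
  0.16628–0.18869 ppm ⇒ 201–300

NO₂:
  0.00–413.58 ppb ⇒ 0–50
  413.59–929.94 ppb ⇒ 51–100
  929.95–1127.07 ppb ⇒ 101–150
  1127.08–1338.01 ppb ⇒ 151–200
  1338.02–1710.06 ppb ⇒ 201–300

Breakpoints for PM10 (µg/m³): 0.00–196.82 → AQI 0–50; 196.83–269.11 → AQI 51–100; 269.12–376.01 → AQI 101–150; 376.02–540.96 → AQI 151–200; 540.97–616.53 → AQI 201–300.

PM2.5: 242.06 ∈ [213.13, 267.94] ↔ index [301, 500].
301 + (242.06−213.13)·(500−301)/(267.94−213.13) = 301 + 28.93·199/54.81 ≈ 406.04, so AQI = 406.
CO: 4.605 lies in 0.000–7.056, so I_lo=0, I_hi=50, C_lo=0.000, C_hi=7.056.
(50−0)/(7.056−0.000) × (4.605−0.000) + 0 = 50/7.056 × 4.605 + 0 ≈ 32.63 → 33.
SO₂: row 168–316 (AQI 51–100). (100−51)·(308−168)/(316−168) + 51 = 49·140/148 + 51 ≈ 97.35 → 97.
O₃: row 0.02686–0.07994 (AQI 51–100). (100−51)·(0.07504−0.02686)/(0.07994−0.02686) + 51 = 49·0.04818/0.05308 + 51 ≈ 95.48 → 95.
NO₂ 576.10: bracket 413.59–929.94 → index 51–100; slope 49/516.35, offset 162.51.
AQI = 51 + 49/516.35·162.51 ≈ 66.42 ⇒ 66.
PM10 289.45: bracket 269.12–376.01 → index 101–150; slope 49/106.89, offset 20.33.
AQI = 101 + 49/106.89·20.33 ≈ 110.32 ⇒ 110.
Sub-indices: PM2.5→406, CO→33, SO₂→97, O₃→95, NO₂→66, PM10→110. Ranked high→low: 406, 110, 97, 95, 66, 33. Second-highest sub-index = 110.

110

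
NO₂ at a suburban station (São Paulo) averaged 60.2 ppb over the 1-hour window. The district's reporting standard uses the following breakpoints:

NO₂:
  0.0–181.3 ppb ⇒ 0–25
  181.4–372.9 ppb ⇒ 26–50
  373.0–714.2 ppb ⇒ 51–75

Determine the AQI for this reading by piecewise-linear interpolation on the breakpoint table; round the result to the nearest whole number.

NO₂ 60.2: bracket 0.0–181.3 → index 0–25; slope 25/181.3, offset 60.2.
AQI = 0 + 25/181.3·60.2 ≈ 8.30 ⇒ 8.

8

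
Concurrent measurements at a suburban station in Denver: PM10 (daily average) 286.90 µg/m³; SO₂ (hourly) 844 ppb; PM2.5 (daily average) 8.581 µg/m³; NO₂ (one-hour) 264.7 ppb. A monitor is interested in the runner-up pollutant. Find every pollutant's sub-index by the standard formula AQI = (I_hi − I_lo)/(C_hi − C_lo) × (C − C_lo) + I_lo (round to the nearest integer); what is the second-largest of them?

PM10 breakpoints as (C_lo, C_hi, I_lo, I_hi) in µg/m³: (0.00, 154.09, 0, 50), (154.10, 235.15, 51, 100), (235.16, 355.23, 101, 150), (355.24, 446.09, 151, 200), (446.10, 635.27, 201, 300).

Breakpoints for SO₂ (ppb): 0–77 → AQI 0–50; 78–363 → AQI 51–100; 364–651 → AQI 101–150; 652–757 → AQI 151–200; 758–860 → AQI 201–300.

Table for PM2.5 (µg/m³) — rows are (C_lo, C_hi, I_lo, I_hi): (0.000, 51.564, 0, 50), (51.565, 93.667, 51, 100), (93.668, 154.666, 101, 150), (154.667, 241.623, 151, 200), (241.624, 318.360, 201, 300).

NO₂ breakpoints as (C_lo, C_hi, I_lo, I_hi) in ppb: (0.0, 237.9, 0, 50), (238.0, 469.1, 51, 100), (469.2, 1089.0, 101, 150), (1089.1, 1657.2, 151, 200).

PM10: row 235.16–355.23 (AQI 101–150). (150−101)·(286.90−235.16)/(355.23−235.16) + 101 = 49·51.74/120.07 + 101 ≈ 122.11 → 122.
SO₂: 844 lies in 758–860, so I_lo=201, I_hi=300, C_lo=758, C_hi=860.
(300−201)/(860−758) × (844−758) + 201 = 99/102 × 86 + 201 ≈ 284.47 → 284.
PM2.5 8.581: bracket 0.000–51.564 → index 0–50; slope 50/51.564, offset 8.581.
AQI = 0 + 50/51.564·8.581 ≈ 8.32 ⇒ 8.
NO₂: 264.7 lies in 238.0–469.1, so I_lo=51, I_hi=100, C_lo=238.0, C_hi=469.1.
(100−51)/(469.1−238.0) × (264.7−238.0) + 51 = 49/231.1 × 26.7 + 51 ≈ 56.66 → 57.
Sub-indices: PM10→122, SO₂→284, PM2.5→8, NO₂→57. Ranked high→low: 284, 122, 57, 8. Second-highest sub-index = 122.

122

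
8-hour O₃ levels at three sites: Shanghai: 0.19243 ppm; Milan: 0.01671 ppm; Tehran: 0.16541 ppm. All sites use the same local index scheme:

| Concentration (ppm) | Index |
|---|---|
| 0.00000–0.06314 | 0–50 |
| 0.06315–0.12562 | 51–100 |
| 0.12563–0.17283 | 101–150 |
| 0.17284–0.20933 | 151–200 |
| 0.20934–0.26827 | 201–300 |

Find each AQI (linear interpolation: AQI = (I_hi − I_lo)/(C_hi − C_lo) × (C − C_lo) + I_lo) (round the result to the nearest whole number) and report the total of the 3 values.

Shanghai: 0.19243 lies in 0.17284–0.20933, so I_lo=151, I_hi=200, C_lo=0.17284, C_hi=0.20933.
(200−151)/(0.20933−0.17284) × (0.19243−0.17284) + 151 = 49/0.03649 × 0.01959 + 151 ≈ 177.31 → 177.
Milan: 0.01671 ∈ [0.00000, 0.06314] ↔ index [0, 50].
0 + (0.01671−0.00000)·(50−0)/(0.06314−0.00000) = 0 + 0.01671·50/0.06314 ≈ 13.23, so AQI = 13.
Tehran: row 0.12563–0.17283 (AQI 101–150). (150−101)·(0.16541−0.12563)/(0.17283−0.12563) + 101 = 49·0.03978/0.04720 + 101 ≈ 142.30 → 142.
AQIs: Shanghai=177, Milan=13, Tehran=142. Sum = 177 + 13 + 142 = 332.

332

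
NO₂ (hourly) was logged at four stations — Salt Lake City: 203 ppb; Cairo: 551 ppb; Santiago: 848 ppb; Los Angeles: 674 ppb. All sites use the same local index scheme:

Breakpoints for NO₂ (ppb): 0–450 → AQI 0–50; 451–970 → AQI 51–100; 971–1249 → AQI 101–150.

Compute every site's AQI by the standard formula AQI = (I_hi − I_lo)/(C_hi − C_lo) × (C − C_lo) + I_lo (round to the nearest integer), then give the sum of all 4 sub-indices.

243

Salt Lake City: 203 lies in 0–450, so I_lo=0, I_hi=50, C_lo=0, C_hi=450.
(50−0)/(450−0) × (203−0) + 0 = 50/450 × 203 + 0 ≈ 22.56 → 23.
Cairo: row 451–970 (AQI 51–100). (100−51)·(551−451)/(970−451) + 51 = 49·100/519 + 51 ≈ 60.44 → 60.
Santiago 848: bracket 451–970 → index 51–100; slope 49/519, offset 397.
AQI = 51 + 49/519·397 ≈ 88.48 ⇒ 88.
Los Angeles: 674 ∈ [451, 970] ↔ index [51, 100].
51 + (674−451)·(100−51)/(970−451) = 51 + 223·49/519 ≈ 72.05, so AQI = 72.
AQIs: Salt Lake City=23, Cairo=60, Santiago=88, Los Angeles=72. Sum = 23 + 60 + 88 + 72 = 243.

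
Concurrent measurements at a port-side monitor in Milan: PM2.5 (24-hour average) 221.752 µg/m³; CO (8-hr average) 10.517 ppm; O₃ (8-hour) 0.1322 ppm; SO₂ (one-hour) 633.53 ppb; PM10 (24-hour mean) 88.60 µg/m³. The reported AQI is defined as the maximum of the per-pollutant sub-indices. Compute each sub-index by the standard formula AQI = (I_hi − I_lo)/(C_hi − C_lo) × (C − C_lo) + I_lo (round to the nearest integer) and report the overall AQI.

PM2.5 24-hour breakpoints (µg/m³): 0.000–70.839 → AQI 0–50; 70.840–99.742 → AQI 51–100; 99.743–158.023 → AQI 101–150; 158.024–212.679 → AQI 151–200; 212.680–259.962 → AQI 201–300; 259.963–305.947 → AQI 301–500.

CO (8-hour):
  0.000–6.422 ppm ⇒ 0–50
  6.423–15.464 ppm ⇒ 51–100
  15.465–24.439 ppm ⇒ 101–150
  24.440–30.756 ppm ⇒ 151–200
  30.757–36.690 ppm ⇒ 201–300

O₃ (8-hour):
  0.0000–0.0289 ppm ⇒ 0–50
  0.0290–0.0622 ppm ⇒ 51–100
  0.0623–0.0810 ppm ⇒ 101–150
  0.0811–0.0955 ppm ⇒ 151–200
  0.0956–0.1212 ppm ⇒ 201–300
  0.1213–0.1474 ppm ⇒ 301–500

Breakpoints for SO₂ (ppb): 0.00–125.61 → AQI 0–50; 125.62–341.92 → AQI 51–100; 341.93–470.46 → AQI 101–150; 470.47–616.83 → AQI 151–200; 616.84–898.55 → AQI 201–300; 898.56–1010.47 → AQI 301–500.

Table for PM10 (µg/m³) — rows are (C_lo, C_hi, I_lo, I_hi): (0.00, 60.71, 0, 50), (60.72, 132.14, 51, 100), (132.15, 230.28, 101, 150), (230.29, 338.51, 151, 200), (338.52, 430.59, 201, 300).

384

PM2.5: 221.752 ∈ [212.680, 259.962] ↔ index [201, 300].
201 + (221.752−212.680)·(300−201)/(259.962−212.680) = 201 + 9.072·99/47.282 ≈ 220.00, so AQI = 220.
CO: 10.517 ∈ [6.423, 15.464] ↔ index [51, 100].
51 + (10.517−6.423)·(100−51)/(15.464−6.423) = 51 + 4.094·49/9.041 ≈ 73.19, so AQI = 73.
O₃ 0.1322: bracket 0.1213–0.1474 → index 301–500; slope 199/0.0261, offset 0.0109.
AQI = 301 + 199/0.0261·0.0109 ≈ 384.11 ⇒ 384.
SO₂ 633.53: bracket 616.84–898.55 → index 201–300; slope 99/281.71, offset 16.69.
AQI = 201 + 99/281.71·16.69 ≈ 206.87 ⇒ 207.
PM10: 88.60 ∈ [60.72, 132.14] ↔ index [51, 100].
51 + (88.60−60.72)·(100−51)/(132.14−60.72) = 51 + 27.88·49/71.42 ≈ 70.13, so AQI = 70.
Sub-indices: PM2.5→220, CO→73, O₃→384, SO₂→207, PM10→70. Overall AQI = max = 384; dominant pollutant is O₃.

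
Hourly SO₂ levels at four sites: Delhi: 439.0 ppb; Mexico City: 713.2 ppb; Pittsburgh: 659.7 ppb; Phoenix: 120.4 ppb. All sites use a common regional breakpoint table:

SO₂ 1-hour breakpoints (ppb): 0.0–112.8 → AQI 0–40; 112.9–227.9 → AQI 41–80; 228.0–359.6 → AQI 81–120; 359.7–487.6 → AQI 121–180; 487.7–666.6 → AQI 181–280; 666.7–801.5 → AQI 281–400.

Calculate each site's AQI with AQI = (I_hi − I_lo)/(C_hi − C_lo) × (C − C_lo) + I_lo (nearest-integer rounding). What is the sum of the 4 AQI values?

Delhi 439.0: bracket 359.7–487.6 → index 121–180; slope 59/127.9, offset 79.3.
AQI = 121 + 59/127.9·79.3 ≈ 157.58 ⇒ 158.
Mexico City: row 666.7–801.5 (AQI 281–400). (400−281)·(713.2−666.7)/(801.5−666.7) + 281 = 119·46.5/134.8 + 281 ≈ 322.05 → 322.
Pittsburgh 659.7: bracket 487.7–666.6 → index 181–280; slope 99/178.9, offset 172.0.
AQI = 181 + 99/178.9·172.0 ≈ 276.18 ⇒ 276.
Phoenix: row 112.9–227.9 (AQI 41–80). (80−41)·(120.4−112.9)/(227.9−112.9) + 41 = 39·7.5/115.0 + 41 ≈ 43.54 → 44.
AQIs: Delhi=158, Mexico City=322, Pittsburgh=276, Phoenix=44. Sum = 158 + 322 + 276 + 44 = 800.

800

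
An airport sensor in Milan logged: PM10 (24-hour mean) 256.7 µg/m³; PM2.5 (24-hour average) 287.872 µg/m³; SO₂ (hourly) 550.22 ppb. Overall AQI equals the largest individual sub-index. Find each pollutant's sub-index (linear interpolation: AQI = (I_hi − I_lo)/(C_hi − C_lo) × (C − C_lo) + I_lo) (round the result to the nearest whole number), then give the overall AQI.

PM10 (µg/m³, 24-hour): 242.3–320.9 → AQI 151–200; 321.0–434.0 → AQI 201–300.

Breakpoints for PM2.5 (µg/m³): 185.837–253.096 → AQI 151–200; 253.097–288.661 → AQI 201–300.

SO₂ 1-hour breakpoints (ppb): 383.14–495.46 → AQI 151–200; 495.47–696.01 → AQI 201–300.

298

PM10: row 242.3–320.9 (AQI 151–200). (200−151)·(256.7−242.3)/(320.9−242.3) + 151 = 49·14.4/78.6 + 151 ≈ 159.98 → 160.
PM2.5: row 253.097–288.661 (AQI 201–300). (300−201)·(287.872−253.097)/(288.661−253.097) + 201 = 99·34.775/35.564 + 201 ≈ 297.80 → 298.
SO₂: 550.22 lies in 495.47–696.01, so I_lo=201, I_hi=300, C_lo=495.47, C_hi=696.01.
(300−201)/(696.01−495.47) × (550.22−495.47) + 201 = 99/200.54 × 54.75 + 201 ≈ 228.03 → 228.
Sub-indices: PM10→160, PM2.5→298, SO₂→228. Overall AQI = max = 298; dominant pollutant is PM2.5.
AQI 298: Very Unhealthy.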